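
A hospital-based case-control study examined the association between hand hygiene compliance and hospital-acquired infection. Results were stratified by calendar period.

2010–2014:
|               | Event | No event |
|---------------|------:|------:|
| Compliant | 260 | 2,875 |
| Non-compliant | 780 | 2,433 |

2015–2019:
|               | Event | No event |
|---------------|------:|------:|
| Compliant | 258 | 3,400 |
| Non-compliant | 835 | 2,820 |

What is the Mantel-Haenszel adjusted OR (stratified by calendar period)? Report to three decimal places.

OR_MH = Σ(aᵢdᵢ/nᵢ) / Σ(bᵢcᵢ/nᵢ), where nᵢ is the stratum total.
Stratum 1 (2010–2014): n = 6348; a·d/n = 260·2433/6348 = 99.6503; b·c/n = 2875·780/6348 = 353.2609
Stratum 2 (2015–2019): n = 7313; a·d/n = 258·2820/7313 = 99.4886; b·c/n = 3400·835/7313 = 388.2128
OR_MH = (99.6503 + 99.4886) / (353.2609 + 388.2128) = 199.1389 / 741.4736 = 0.26857

0.269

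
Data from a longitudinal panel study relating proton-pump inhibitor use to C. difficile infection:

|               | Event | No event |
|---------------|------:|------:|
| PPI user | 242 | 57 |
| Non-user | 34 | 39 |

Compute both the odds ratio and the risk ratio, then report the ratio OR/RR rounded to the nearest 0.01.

2.80

Cells: a = 242, b = 57, c = 34, d = 39.
OR = (242·39)/(57·34) = 9438/1938 = 4.86997
Risk in exposed = 242/299 = 0.80936; risk in unexposed = 34/73 = 0.46575; RR = 1.73775
OR/RR = 4.86997 / 1.73775 = 2.80245
The outcome is not rare, so the OR lies further from 1 than the RR.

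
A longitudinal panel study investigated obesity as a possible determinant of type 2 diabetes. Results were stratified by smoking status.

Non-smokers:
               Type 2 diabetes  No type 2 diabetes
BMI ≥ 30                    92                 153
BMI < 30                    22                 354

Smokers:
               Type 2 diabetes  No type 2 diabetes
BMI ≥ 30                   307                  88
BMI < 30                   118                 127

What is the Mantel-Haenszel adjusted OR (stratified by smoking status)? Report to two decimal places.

5.24

OR_MH = Σ(aᵢdᵢ/nᵢ) / Σ(bᵢcᵢ/nᵢ), where nᵢ is the stratum total.
Stratum 1 (Non-smokers): n = 621; a·d/n = 92·354/621 = 52.4444; b·c/n = 153·22/621 = 5.4203
Stratum 2 (Smokers): n = 640; a·d/n = 307·127/640 = 60.9203; b·c/n = 88·118/640 = 16.2250
OR_MH = (52.4444 + 60.9203) / (5.4203 + 16.2250) = 113.3648 / 21.6453 = 5.23739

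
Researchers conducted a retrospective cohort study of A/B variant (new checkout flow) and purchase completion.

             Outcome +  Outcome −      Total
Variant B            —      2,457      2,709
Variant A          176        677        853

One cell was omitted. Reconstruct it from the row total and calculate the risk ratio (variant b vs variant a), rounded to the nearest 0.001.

0.451

The missing cell is in the exposed row: 2709 − 2457 = 252.
So a = 252, b = 2457, c = 176, d = 677.
RR = [a/(a+b)] / [c/(c+d)] = (252/2709) / (176/853) = 0.09302/0.20633 = 0.45085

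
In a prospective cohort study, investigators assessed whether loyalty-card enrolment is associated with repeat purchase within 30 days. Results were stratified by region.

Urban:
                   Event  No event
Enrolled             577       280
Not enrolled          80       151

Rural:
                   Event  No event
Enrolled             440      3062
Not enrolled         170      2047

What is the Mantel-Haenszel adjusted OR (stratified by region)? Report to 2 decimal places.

OR_MH = Σ(aᵢdᵢ/nᵢ) / Σ(bᵢcᵢ/nᵢ), where nᵢ is the stratum total.
Stratum 1 (Urban): n = 1088; a·d/n = 577·151/1088 = 80.0800; b·c/n = 280·80/1088 = 20.5882
Stratum 2 (Rural): n = 5719; a·d/n = 440·2047/5719 = 157.4891; b·c/n = 3062·170/5719 = 91.0194
OR_MH = (80.0800 + 157.4891) / (20.5882 + 91.0194) = 237.5690 / 111.6076 = 2.12861

2.13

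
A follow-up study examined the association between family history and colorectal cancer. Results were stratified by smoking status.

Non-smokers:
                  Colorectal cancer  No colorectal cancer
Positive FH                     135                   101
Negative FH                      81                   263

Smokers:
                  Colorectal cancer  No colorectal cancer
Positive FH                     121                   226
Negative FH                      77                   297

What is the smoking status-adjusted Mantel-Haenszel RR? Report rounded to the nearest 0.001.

2.040

RR_MH = Σ(aᵢ·n₀ᵢ/nᵢ) / Σ(cᵢ·n₁ᵢ/nᵢ), with n₁ᵢ = aᵢ+bᵢ (exposed), n₀ᵢ = cᵢ+dᵢ (unexposed), nᵢ = n₁ᵢ+n₀ᵢ.
Stratum 1 (Non-smokers): n₁ = 236, n₀ = 344, n = 580; a·n₀/n = 135·344/580 = 80.0690; c·n₁/n = 81·236/580 = 32.9586
Stratum 2 (Smokers): n₁ = 347, n₀ = 374, n = 721; a·n₀/n = 121·374/721 = 62.7656; c·n₁/n = 77·347/721 = 37.0583
RR_MH = (80.0690 + 62.7656) / (32.9586 + 37.0583) = 142.8346 / 70.0169 = 2.04000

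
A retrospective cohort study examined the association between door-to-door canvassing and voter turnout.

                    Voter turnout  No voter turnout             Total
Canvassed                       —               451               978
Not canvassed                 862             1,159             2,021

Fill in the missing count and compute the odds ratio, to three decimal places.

The missing cell is in the exposed row: 978 − 451 = 527.
So a = 527, b = 451, c = 862, d = 1159.
OR = (a·d)/(b·c) = (527 × 1159) / (451 × 862) = 610793 / 388762 = 1.57112

1.571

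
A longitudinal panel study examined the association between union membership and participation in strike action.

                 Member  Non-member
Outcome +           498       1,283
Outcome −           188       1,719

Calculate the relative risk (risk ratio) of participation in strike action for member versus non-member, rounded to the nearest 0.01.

1.70

Reading the table with exposure as columns: a = 498 (Member, case), b = 188 (Member, non-case), c = 1283 (Non-member, case), d = 1719.
Risk in exposed = 498/686 = 0.72595; risk in unexposed = 1283/3002 = 0.42738.
RR = 0.72595 / 0.42738 = 1.69859
The risk among the exposed is 1.70 times that among the unexposed.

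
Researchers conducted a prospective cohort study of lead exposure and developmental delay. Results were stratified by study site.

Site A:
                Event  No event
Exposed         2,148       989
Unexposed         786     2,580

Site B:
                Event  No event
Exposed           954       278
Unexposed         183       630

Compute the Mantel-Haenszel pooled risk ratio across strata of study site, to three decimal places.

RR_MH = Σ(aᵢ·n₀ᵢ/nᵢ) / Σ(cᵢ·n₁ᵢ/nᵢ), with n₁ᵢ = aᵢ+bᵢ (exposed), n₀ᵢ = cᵢ+dᵢ (unexposed), nᵢ = n₁ᵢ+n₀ᵢ.
Stratum 1 (Site A): n₁ = 3137, n₀ = 3366, n = 6503; a·n₀/n = 2148·3366/6503 = 1111.8204; c·n₁/n = 786·3137/6503 = 379.1607
Stratum 2 (Site B): n₁ = 1232, n₀ = 813, n = 2045; a·n₀/n = 954·813/2045 = 379.2675; c·n₁/n = 183·1232/2045 = 110.2474
RR_MH = (1111.8204 + 379.2675) / (379.1607 + 110.2474) = 1491.0879 / 489.4081 = 3.04672

3.047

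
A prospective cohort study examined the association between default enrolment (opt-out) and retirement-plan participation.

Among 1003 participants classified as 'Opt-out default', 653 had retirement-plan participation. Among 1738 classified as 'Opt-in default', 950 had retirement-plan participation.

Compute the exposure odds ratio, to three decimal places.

1.548

From the description: a = 653, b = 350, c = 950, d = 788.
OR = (a·d)/(b·c) = (653 × 788) / (350 × 950) = 514564 / 332500 = 1.54756
The odds of retirement-plan participation are about 1.55 times as high in the opt-out default group.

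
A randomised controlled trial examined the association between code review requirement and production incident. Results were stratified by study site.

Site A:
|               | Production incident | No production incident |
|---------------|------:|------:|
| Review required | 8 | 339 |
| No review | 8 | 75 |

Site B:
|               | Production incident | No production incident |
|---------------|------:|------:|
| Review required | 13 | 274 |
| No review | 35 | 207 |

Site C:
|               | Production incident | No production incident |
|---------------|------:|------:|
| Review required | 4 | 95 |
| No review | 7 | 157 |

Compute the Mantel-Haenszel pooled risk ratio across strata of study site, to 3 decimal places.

0.356

RR_MH = Σ(aᵢ·n₀ᵢ/nᵢ) / Σ(cᵢ·n₁ᵢ/nᵢ), with n₁ᵢ = aᵢ+bᵢ (exposed), n₀ᵢ = cᵢ+dᵢ (unexposed), nᵢ = n₁ᵢ+n₀ᵢ.
Stratum 1 (Site A): n₁ = 347, n₀ = 83, n = 430; a·n₀/n = 8·83/430 = 1.5442; c·n₁/n = 8·347/430 = 6.4558
Stratum 2 (Site B): n₁ = 287, n₀ = 242, n = 529; a·n₀/n = 13·242/529 = 5.9471; c·n₁/n = 35·287/529 = 18.9887
Stratum 3 (Site C): n₁ = 99, n₀ = 164, n = 263; a·n₀/n = 4·164/263 = 2.4943; c·n₁/n = 7·99/263 = 2.6350
RR_MH = (1.5442 + 5.9471 + 2.4943) / (6.4558 + 18.9887 + 2.6350) = 9.9856 / 28.0795 = 0.35562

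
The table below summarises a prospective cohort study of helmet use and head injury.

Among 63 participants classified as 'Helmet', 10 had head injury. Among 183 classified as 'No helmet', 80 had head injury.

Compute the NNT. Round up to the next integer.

4

Risk in treated group = 10/63 = 0.15873; risk in control = 80/183 = 0.43716.
Absolute risk reduction = 0.43716 − 0.15873 = 0.27843
NNT = 1 / ARR = 1 / 0.27843 = 3.592 → round up → 4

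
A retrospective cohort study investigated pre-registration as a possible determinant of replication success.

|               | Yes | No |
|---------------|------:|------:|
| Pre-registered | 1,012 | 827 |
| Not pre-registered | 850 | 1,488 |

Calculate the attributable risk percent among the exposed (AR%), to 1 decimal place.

33.9

Cells: a = 1012, b = 827, c = 850, d = 1488.
Risk in exposed = 1012/1839 = 0.55030; risk in unexposed = 850/2338 = 0.36356.
RR = 0.55030/0.36356 = 1.51365
AR% = (RR − 1)/RR × 100 = (1.51365 − 1)/1.51365 × 100 = 33.9344%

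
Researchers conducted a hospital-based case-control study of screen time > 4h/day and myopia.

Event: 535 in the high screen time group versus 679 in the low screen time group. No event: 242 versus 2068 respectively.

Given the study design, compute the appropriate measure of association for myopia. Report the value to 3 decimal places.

6.733

From the description: a = 535, b = 242, c = 679, d = 2068.
This is a hospital-based case-control study: participants were sampled on outcome status, so risks in the source population cannot be estimated directly — relative risk is not valid here. The odds ratio is the appropriate measure.
OR = (a·d)/(b·c) = (535 × 2068) / (242 × 679) = 1106380 / 164318 = 6.73316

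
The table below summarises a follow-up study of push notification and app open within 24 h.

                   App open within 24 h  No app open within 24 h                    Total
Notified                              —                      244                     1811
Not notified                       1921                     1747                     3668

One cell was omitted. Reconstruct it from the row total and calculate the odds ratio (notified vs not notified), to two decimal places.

The missing cell is in the exposed row: 1811 − 244 = 1567.
So a = 1567, b = 244, c = 1921, d = 1747.
OR = (a·d)/(b·c) = (1567 × 1747) / (244 × 1921) = 2737549 / 468724 = 5.84043

5.84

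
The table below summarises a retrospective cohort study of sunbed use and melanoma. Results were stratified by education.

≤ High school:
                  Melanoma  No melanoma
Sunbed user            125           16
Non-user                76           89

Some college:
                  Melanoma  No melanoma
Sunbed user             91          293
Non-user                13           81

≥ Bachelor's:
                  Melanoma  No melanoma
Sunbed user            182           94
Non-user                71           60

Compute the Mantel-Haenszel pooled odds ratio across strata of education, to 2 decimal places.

2.77

OR_MH = Σ(aᵢdᵢ/nᵢ) / Σ(bᵢcᵢ/nᵢ), where nᵢ is the stratum total.
Stratum 1 (≤ High school): n = 306; a·d/n = 125·89/306 = 36.3562; b·c/n = 16·76/306 = 3.9739
Stratum 2 (Some college): n = 478; a·d/n = 91·81/478 = 15.4205; b·c/n = 293·13/478 = 7.9686
Stratum 3 (≥ Bachelor's): n = 407; a·d/n = 182·60/407 = 26.8305; b·c/n = 94·71/407 = 16.3980
OR_MH = (36.3562 + 15.4205 + 26.8305) / (3.9739 + 7.9686 + 16.3980) = 78.6072 / 28.3405 = 2.77367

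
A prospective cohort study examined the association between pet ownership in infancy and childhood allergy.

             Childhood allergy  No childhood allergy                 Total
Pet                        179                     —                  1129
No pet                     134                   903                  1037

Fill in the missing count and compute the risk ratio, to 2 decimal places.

1.23

The missing cell is in the exposed row: 1129 − 179 = 950.
So a = 179, b = 950, c = 134, d = 903.
RR = [a/(a+b)] / [c/(c+d)] = (179/1129) / (134/1037) = 0.15855/0.12922 = 1.22697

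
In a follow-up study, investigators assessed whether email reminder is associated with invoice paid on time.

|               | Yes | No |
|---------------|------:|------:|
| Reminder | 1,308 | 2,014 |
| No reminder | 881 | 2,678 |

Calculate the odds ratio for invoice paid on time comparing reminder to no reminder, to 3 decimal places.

Cells: a = 1308, b = 2014, c = 881, d = 2678.
OR = (a·d)/(b·c) = (1308 × 2678) / (2014 × 881) = 3502824 / 1774334 = 1.97416
The odds of invoice paid on time are about 1.97 times as high in the reminder group.

1.974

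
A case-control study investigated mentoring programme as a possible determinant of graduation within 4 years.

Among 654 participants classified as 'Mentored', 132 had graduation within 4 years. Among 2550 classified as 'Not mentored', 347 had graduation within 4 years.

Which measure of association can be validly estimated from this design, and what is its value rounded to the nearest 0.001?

From the description: a = 132, b = 522, c = 347, d = 2203.
This is a case-control study: participants were sampled on outcome status, so risks in the source population cannot be estimated directly — relative risk is not valid here. The odds ratio is the appropriate measure.
OR = (a·d)/(b·c) = (132 × 2203) / (522 × 347) = 290796 / 181134 = 1.60542

1.605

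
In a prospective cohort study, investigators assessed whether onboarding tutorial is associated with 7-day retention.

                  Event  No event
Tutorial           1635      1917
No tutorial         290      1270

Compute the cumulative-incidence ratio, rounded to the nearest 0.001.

2.476

Cells: a = 1635, b = 1917, c = 290, d = 1270.
Risk in exposed = 1635/3552 = 0.46030; risk in unexposed = 290/1560 = 0.18590.
RR = 0.46030 / 0.18590 = 2.47612
The risk among the exposed is 2.48 times that among the unexposed.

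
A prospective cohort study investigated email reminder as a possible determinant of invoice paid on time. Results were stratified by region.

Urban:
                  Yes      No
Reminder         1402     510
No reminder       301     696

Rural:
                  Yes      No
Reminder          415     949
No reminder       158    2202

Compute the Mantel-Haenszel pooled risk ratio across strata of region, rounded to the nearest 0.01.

2.91

RR_MH = Σ(aᵢ·n₀ᵢ/nᵢ) / Σ(cᵢ·n₁ᵢ/nᵢ), with n₁ᵢ = aᵢ+bᵢ (exposed), n₀ᵢ = cᵢ+dᵢ (unexposed), nᵢ = n₁ᵢ+n₀ᵢ.
Stratum 1 (Urban): n₁ = 1912, n₀ = 997, n = 2909; a·n₀/n = 1402·997/2909 = 480.5067; c·n₁/n = 301·1912/2909 = 197.8384
Stratum 2 (Rural): n₁ = 1364, n₀ = 2360, n = 3724; a·n₀/n = 415·2360/3724 = 262.9968; c·n₁/n = 158·1364/3724 = 57.8711
RR_MH = (480.5067 + 262.9968) / (197.8384 + 57.8711) = 743.5035 / 255.7095 = 2.90761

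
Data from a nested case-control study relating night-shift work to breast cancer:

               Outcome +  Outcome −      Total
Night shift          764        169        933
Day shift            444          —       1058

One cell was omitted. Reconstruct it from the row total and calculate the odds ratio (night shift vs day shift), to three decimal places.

The missing cell is in the unexposed row: 1058 − 444 = 614.
So a = 764, b = 169, c = 444, d = 614.
OR = (a·d)/(b·c) = (764 × 614) / (169 × 444) = 469096 / 75036 = 6.25161

6.252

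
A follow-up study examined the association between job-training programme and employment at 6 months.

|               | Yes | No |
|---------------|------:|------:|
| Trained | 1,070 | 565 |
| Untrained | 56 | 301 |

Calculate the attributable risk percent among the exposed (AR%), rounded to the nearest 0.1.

76.0

Cells: a = 1070, b = 565, c = 56, d = 301.
Risk in exposed = 1070/1635 = 0.65443; risk in unexposed = 56/357 = 0.15686.
RR = 0.65443/0.15686 = 4.17202
AR% = (RR − 1)/RR × 100 = (4.17202 − 1)/4.17202 × 100 = 76.0308%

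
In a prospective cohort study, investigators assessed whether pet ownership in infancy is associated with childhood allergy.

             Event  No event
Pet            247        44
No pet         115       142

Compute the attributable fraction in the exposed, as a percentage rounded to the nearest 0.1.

47.3

Cells: a = 247, b = 44, c = 115, d = 142.
Risk in exposed = 247/291 = 0.84880; risk in unexposed = 115/257 = 0.44747.
RR = 0.84880/0.44747 = 1.89688
AR% = (RR − 1)/RR × 100 = (1.89688 − 1)/1.89688 × 100 = 47.2818%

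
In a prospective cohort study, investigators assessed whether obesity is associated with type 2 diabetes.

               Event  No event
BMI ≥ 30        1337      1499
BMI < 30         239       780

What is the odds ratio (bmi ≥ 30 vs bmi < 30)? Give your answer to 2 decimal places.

Cells: a = 1337, b = 1499, c = 239, d = 780.
OR = (a·d)/(b·c) = (1337 × 780) / (1499 × 239) = 1042860 / 358261 = 2.91089
The odds of type 2 diabetes are about 2.91 times as high in the bmi ≥ 30 group.

2.91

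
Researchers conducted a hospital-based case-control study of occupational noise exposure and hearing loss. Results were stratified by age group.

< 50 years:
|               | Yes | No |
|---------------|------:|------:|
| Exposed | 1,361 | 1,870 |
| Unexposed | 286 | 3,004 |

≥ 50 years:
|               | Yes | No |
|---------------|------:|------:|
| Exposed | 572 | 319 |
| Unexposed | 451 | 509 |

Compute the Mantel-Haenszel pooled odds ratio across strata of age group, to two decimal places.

OR_MH = Σ(aᵢdᵢ/nᵢ) / Σ(bᵢcᵢ/nᵢ), where nᵢ is the stratum total.
Stratum 1 (< 50 years): n = 6521; a·d/n = 1361·3004/6521 = 626.9658; b·c/n = 1870·286/6521 = 82.0150
Stratum 2 (≥ 50 years): n = 1851; a·d/n = 572·509/1851 = 157.2923; b·c/n = 319·451/1851 = 77.7250
OR_MH = (626.9658 + 157.2923) / (82.0150 + 77.7250) = 784.2581 / 159.7400 = 4.90959

4.91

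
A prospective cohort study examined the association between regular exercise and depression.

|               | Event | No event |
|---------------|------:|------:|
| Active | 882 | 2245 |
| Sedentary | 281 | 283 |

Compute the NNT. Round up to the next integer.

Risk in treated group = 882/3127 = 0.28206; risk in control = 281/564 = 0.49823.
Absolute risk reduction = 0.49823 − 0.28206 = 0.21617
NNT = 1 / ARR = 1 / 0.21617 = 4.626 → round up → 5

5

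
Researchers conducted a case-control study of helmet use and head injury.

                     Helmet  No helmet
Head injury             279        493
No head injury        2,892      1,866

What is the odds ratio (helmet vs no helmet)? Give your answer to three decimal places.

0.365

Reading the table with exposure as columns: a = 279 (Helmet, case), b = 2892 (Helmet, non-case), c = 493 (No helmet, case), d = 1866.
OR = (a·d)/(b·c) = (279 × 1866) / (2892 × 493) = 520614 / 1425756 = 0.36515
Exposure is associated with lower odds of head injury (OR = 0.37 < 1).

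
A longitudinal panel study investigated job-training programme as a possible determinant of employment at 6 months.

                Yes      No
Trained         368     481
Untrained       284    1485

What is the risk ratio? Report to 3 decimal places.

2.700

Cells: a = 368, b = 481, c = 284, d = 1485.
Risk in exposed = 368/849 = 0.43345; risk in unexposed = 284/1769 = 0.16054.
RR = 0.43345 / 0.16054 = 2.69991
The risk among the exposed is 2.70 times that among the unexposed.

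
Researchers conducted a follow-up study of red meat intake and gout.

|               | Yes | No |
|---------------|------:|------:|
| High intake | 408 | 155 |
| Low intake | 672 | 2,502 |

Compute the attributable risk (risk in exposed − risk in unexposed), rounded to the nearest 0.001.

0.513

Cells: a = 408, b = 155, c = 672, d = 2502.
Risk in exposed = 408/563 = 0.724689; risk in unexposed = 672/3174 = 0.211720.
Risk difference = 0.724689 − 0.211720 = 0.512969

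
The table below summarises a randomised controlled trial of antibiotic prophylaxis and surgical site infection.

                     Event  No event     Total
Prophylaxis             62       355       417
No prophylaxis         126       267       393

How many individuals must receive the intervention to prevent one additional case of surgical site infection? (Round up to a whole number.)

6

Risk in treated group = 62/417 = 0.14868; risk in control = 126/393 = 0.32061.
Absolute risk reduction = 0.32061 − 0.14868 = 0.17193
NNT = 1 / ARR = 1 / 0.17193 = 5.816 → round up → 6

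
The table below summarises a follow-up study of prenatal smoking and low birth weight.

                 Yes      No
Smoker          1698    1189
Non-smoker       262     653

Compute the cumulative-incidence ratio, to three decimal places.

Cells: a = 1698, b = 1189, c = 262, d = 653.
Risk in exposed = 1698/2887 = 0.58815; risk in unexposed = 262/915 = 0.28634.
RR = 0.58815 / 0.28634 = 2.05405
The risk among the exposed is 2.05 times that among the unexposed.

2.054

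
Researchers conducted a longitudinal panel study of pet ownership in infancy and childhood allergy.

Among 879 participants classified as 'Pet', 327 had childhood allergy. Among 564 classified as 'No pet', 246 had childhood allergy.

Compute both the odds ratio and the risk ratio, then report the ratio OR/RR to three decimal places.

From the description: a = 327, b = 552, c = 246, d = 318.
OR = (327·318)/(552·246) = 103986/135792 = 0.76577
Risk in exposed = 327/879 = 0.37201; risk in unexposed = 246/564 = 0.43617; RR = 0.85291
OR/RR = 0.76577 / 0.85291 = 0.89784
The outcome is not rare, so the OR lies further from 1 than the RR.

0.898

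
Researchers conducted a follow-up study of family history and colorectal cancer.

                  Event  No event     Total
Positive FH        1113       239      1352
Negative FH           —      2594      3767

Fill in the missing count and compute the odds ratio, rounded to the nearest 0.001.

10.298

The missing cell is in the unexposed row: 3767 − 2594 = 1173.
So a = 1113, b = 239, c = 1173, d = 2594.
OR = (a·d)/(b·c) = (1113 × 2594) / (239 × 1173) = 2887122 / 280347 = 10.29839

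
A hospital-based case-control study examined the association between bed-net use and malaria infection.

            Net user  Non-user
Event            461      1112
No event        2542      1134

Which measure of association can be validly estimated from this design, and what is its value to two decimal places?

Reading the table with exposure as columns: a = 461 (Net user, case), b = 2542 (Net user, non-case), c = 1112 (Non-user, case), d = 1134.
This is a hospital-based case-control study: participants were sampled on outcome status, so risks in the source population cannot be estimated directly — relative risk is not valid here. The odds ratio is the appropriate measure.
OR = (a·d)/(b·c) = (461 × 1134) / (2542 × 1112) = 522774 / 2826704 = 0.18494

0.18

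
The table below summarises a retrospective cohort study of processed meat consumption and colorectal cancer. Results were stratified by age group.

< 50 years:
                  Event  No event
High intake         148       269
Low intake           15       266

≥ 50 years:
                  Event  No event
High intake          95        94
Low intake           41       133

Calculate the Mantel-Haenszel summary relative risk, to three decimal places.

RR_MH = Σ(aᵢ·n₀ᵢ/nᵢ) / Σ(cᵢ·n₁ᵢ/nᵢ), with n₁ᵢ = aᵢ+bᵢ (exposed), n₀ᵢ = cᵢ+dᵢ (unexposed), nᵢ = n₁ᵢ+n₀ᵢ.
Stratum 1 (< 50 years): n₁ = 417, n₀ = 281, n = 698; a·n₀/n = 148·281/698 = 59.5817; c·n₁/n = 15·417/698 = 8.9613
Stratum 2 (≥ 50 years): n₁ = 189, n₀ = 174, n = 363; a·n₀/n = 95·174/363 = 45.5372; c·n₁/n = 41·189/363 = 21.3471
RR_MH = (59.5817 + 45.5372) / (8.9613 + 21.3471) = 105.1189 / 30.3084 = 3.46830

3.468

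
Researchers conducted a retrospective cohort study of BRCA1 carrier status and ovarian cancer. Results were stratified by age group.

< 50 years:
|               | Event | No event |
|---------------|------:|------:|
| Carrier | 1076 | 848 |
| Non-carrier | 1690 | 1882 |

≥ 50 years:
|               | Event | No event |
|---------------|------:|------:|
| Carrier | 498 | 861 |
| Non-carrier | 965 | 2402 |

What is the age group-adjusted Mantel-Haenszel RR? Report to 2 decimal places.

1.21

RR_MH = Σ(aᵢ·n₀ᵢ/nᵢ) / Σ(cᵢ·n₁ᵢ/nᵢ), with n₁ᵢ = aᵢ+bᵢ (exposed), n₀ᵢ = cᵢ+dᵢ (unexposed), nᵢ = n₁ᵢ+n₀ᵢ.
Stratum 1 (< 50 years): n₁ = 1924, n₀ = 3572, n = 5496; a·n₀/n = 1076·3572/5496 = 699.3217; c·n₁/n = 1690·1924/5496 = 591.6230
Stratum 2 (≥ 50 years): n₁ = 1359, n₀ = 3367, n = 4726; a·n₀/n = 498·3367/4726 = 354.7960; c·n₁/n = 965·1359/4726 = 277.4937
RR_MH = (699.3217 + 354.7960) / (591.6230 + 277.4937) = 1054.1177 / 869.1167 = 1.21286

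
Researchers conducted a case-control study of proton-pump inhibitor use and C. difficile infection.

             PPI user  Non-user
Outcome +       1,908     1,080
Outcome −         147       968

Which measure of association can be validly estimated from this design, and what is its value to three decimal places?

Reading the table with exposure as columns: a = 1908 (PPI user, case), b = 147 (PPI user, non-case), c = 1080 (Non-user, case), d = 968.
This is a case-control study: participants were sampled on outcome status, so risks in the source population cannot be estimated directly — relative risk is not valid here. The odds ratio is the appropriate measure.
OR = (a·d)/(b·c) = (1908 × 968) / (147 × 1080) = 1846944 / 158760 = 11.63356

11.634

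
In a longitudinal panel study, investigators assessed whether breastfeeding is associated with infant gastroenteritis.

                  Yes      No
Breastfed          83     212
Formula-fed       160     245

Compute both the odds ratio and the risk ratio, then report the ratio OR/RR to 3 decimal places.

Cells: a = 83, b = 212, c = 160, d = 245.
OR = (83·245)/(212·160) = 20335/33920 = 0.59950
Risk in exposed = 83/295 = 0.28136; risk in unexposed = 160/405 = 0.39506; RR = 0.71218
OR/RR = 0.59950 / 0.71218 = 0.84178
The outcome is not rare, so the OR lies further from 1 than the RR.

0.842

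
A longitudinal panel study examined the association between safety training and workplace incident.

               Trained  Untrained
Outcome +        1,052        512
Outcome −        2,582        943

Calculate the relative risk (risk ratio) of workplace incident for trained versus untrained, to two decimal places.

Reading the table with exposure as columns: a = 1052 (Trained, case), b = 2582 (Trained, non-case), c = 512 (Untrained, case), d = 943.
Risk in exposed = 1052/3634 = 0.28949; risk in unexposed = 512/1455 = 0.35189.
RR = 0.28949 / 0.35189 = 0.82267
The risk is 18% lower among the exposed than among the unexposed.

0.82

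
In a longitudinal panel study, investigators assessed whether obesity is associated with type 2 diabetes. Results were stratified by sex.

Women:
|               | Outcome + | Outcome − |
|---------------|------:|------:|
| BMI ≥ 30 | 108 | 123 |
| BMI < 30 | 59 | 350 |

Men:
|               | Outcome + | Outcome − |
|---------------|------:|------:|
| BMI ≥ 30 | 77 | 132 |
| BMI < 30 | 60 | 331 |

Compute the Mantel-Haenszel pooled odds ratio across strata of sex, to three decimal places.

OR_MH = Σ(aᵢdᵢ/nᵢ) / Σ(bᵢcᵢ/nᵢ), where nᵢ is the stratum total.
Stratum 1 (Women): n = 640; a·d/n = 108·350/640 = 59.0625; b·c/n = 123·59/640 = 11.3391
Stratum 2 (Men): n = 600; a·d/n = 77·331/600 = 42.4783; b·c/n = 132·60/600 = 13.2000
OR_MH = (59.0625 + 42.4783) / (11.3391 + 13.2000) = 101.5408 / 24.5391 = 4.13793

4.138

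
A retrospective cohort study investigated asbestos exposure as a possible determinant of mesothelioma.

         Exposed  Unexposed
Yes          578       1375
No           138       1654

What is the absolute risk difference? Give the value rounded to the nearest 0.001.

Reading the table with exposure as columns: a = 578 (Exposed, case), b = 138 (Exposed, non-case), c = 1375 (Unexposed, case), d = 1654.
Risk in exposed = 578/716 = 0.807263; risk in unexposed = 1375/3029 = 0.453945.
Risk difference = 0.807263 − 0.453945 = 0.353317

0.353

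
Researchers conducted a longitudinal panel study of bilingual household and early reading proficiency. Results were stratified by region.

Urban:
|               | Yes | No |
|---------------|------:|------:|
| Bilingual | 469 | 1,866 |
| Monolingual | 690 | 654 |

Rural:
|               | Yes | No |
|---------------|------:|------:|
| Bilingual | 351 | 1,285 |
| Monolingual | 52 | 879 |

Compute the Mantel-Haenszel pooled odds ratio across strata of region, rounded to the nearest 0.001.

0.541

OR_MH = Σ(aᵢdᵢ/nᵢ) / Σ(bᵢcᵢ/nᵢ), where nᵢ is the stratum total.
Stratum 1 (Urban): n = 3679; a·d/n = 469·654/3679 = 83.3721; b·c/n = 1866·690/3679 = 349.9701
Stratum 2 (Rural): n = 2567; a·d/n = 351·879/2567 = 120.1905; b·c/n = 1285·52/2567 = 26.0304
OR_MH = (83.3721 + 120.1905) / (349.9701 + 26.0304) = 203.5626 / 376.0005 = 0.54139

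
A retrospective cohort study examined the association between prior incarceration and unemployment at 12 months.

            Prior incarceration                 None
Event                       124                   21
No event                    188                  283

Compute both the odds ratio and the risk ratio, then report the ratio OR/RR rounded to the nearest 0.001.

Reading the table with exposure as columns: a = 124 (Prior incarceration, case), b = 188 (Prior incarceration, non-case), c = 21 (None, case), d = 283.
OR = (124·283)/(188·21) = 35092/3948 = 8.88855
Risk in exposed = 124/312 = 0.39744; risk in unexposed = 21/304 = 0.06908; RR = 5.75336
OR/RR = 8.88855 / 5.75336 = 1.54493
The outcome is not rare, so the OR lies further from 1 than the RR.

1.545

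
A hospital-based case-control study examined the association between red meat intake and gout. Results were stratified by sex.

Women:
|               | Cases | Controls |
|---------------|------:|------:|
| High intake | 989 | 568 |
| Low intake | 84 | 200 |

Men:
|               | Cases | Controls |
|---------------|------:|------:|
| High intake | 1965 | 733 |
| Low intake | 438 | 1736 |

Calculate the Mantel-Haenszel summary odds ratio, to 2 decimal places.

OR_MH = Σ(aᵢdᵢ/nᵢ) / Σ(bᵢcᵢ/nᵢ), where nᵢ is the stratum total.
Stratum 1 (Women): n = 1841; a·d/n = 989·200/1841 = 107.4416; b·c/n = 568·84/1841 = 25.9163
Stratum 2 (Men): n = 4872; a·d/n = 1965·1736/4872 = 700.1724; b·c/n = 733·438/4872 = 65.8978
OR_MH = (107.4416 + 700.1724) / (25.9163 + 65.8978) = 807.6140 / 91.8141 = 8.79618

8.80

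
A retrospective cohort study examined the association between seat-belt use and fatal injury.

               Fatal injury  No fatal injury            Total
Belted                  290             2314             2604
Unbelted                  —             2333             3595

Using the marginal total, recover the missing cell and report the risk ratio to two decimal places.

The missing cell is in the unexposed row: 3595 − 2333 = 1262.
So a = 290, b = 2314, c = 1262, d = 2333.
RR = [a/(a+b)] / [c/(c+d)] = (290/2604) / (1262/3595) = 0.11137/0.35104 = 0.31725

0.32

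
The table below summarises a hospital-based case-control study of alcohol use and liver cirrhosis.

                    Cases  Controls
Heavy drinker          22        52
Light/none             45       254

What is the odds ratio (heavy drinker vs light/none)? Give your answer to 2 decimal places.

2.39

Cells: a = 22, b = 52, c = 45, d = 254.
OR = (a·d)/(b·c) = (22 × 254) / (52 × 45) = 5588 / 2340 = 2.38803
The odds of liver cirrhosis are about 2.39 times as high in the heavy drinker group.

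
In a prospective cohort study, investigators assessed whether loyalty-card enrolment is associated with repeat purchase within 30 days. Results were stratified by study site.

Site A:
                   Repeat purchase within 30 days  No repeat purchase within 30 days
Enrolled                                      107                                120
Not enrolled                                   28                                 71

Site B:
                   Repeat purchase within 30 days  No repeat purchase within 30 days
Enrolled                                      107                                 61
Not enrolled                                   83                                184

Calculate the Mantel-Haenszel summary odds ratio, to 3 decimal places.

3.124

OR_MH = Σ(aᵢdᵢ/nᵢ) / Σ(bᵢcᵢ/nᵢ), where nᵢ is the stratum total.
Stratum 1 (Site A): n = 326; a·d/n = 107·71/326 = 23.3037; b·c/n = 120·28/326 = 10.3067
Stratum 2 (Site B): n = 435; a·d/n = 107·184/435 = 45.2598; b·c/n = 61·83/435 = 11.6391
OR_MH = (23.3037 + 45.2598) / (10.3067 + 11.6391) = 68.5635 / 21.9458 = 3.12421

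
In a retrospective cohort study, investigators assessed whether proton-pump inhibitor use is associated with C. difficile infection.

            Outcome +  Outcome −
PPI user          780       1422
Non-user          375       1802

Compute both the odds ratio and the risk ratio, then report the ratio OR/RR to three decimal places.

1.282

Cells: a = 780, b = 1422, c = 375, d = 1802.
OR = (780·1802)/(1422·375) = 1405560/533250 = 2.63584
Risk in exposed = 780/2202 = 0.35422; risk in unexposed = 375/2177 = 0.17226; RR = 2.05639
OR/RR = 2.63584 / 2.05639 = 1.28178
The outcome is not rare, so the OR lies further from 1 than the RR.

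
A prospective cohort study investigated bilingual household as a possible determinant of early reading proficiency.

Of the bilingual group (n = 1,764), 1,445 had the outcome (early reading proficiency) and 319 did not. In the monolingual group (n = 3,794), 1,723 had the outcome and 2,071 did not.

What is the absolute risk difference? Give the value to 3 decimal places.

From the description: a = 1445, b = 319, c = 1723, d = 2071.
Risk in exposed = 1445/1764 = 0.819161; risk in unexposed = 1723/3794 = 0.454138.
Risk difference = 0.819161 − 0.454138 = 0.365023

0.365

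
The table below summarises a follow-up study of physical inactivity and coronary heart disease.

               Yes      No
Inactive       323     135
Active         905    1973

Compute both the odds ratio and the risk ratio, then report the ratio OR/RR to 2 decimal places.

2.33

Cells: a = 323, b = 135, c = 905, d = 1973.
OR = (323·1973)/(135·905) = 637279/122175 = 5.21612
Risk in exposed = 323/458 = 0.70524; risk in unexposed = 905/2878 = 0.31445; RR = 2.24274
OR/RR = 5.21612 / 2.24274 = 2.32578
The outcome is not rare, so the OR lies further from 1 than the RR.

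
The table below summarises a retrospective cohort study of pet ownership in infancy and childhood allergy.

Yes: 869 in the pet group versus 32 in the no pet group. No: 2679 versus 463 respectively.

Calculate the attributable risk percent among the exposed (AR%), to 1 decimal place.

From the description: a = 869, b = 2679, c = 32, d = 463.
Risk in exposed = 869/3548 = 0.24493; risk in unexposed = 32/495 = 0.06465.
RR = 0.24493/0.06465 = 3.78871
AR% = (RR − 1)/RR × 100 = (3.78871 − 1)/3.78871 × 100 = 73.6058%

73.6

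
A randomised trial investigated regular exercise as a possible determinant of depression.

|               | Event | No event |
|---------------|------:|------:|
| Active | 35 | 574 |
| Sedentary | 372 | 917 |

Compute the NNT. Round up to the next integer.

5

Risk in treated group = 35/609 = 0.05747; risk in control = 372/1289 = 0.28860.
Absolute risk reduction = 0.28860 − 0.05747 = 0.23112
NNT = 1 / ARR = 1 / 0.23112 = 4.327 → round up → 5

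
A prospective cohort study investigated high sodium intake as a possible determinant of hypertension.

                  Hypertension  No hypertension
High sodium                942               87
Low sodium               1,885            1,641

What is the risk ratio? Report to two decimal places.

Cells: a = 942, b = 87, c = 1885, d = 1641.
Risk in exposed = 942/1029 = 0.91545; risk in unexposed = 1885/3526 = 0.53460.
RR = 0.91545 / 0.53460 = 1.71240
The risk among the exposed is 1.71 times that among the unexposed.

1.71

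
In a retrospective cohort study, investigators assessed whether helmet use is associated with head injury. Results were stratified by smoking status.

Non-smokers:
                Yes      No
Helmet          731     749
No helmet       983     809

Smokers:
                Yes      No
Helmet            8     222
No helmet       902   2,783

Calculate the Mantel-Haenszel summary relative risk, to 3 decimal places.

0.820

RR_MH = Σ(aᵢ·n₀ᵢ/nᵢ) / Σ(cᵢ·n₁ᵢ/nᵢ), with n₁ᵢ = aᵢ+bᵢ (exposed), n₀ᵢ = cᵢ+dᵢ (unexposed), nᵢ = n₁ᵢ+n₀ᵢ.
Stratum 1 (Non-smokers): n₁ = 1480, n₀ = 1792, n = 3272; a·n₀/n = 731·1792/3272 = 400.3521; c·n₁/n = 983·1480/3272 = 444.6333
Stratum 2 (Smokers): n₁ = 230, n₀ = 3685, n = 3915; a·n₀/n = 8·3685/3915 = 7.5300; c·n₁/n = 902·230/3915 = 52.9911
RR_MH = (400.3521 + 7.5300) / (444.6333 + 52.9911) = 407.8821 / 497.6243 = 0.81966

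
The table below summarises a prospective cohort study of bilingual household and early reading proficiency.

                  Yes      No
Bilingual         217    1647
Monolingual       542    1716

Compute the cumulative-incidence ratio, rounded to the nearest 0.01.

Cells: a = 217, b = 1647, c = 542, d = 1716.
Risk in exposed = 217/1864 = 0.11642; risk in unexposed = 542/2258 = 0.24004.
RR = 0.11642 / 0.24004 = 0.48500
The risk is 52% lower among the exposed than among the unexposed.

0.48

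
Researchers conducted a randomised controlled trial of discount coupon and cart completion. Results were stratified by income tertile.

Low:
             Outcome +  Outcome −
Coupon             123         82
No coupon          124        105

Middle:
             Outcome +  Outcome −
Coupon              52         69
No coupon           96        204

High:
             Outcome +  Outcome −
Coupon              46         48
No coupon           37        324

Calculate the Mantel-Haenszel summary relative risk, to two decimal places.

RR_MH = Σ(aᵢ·n₀ᵢ/nᵢ) / Σ(cᵢ·n₁ᵢ/nᵢ), with n₁ᵢ = aᵢ+bᵢ (exposed), n₀ᵢ = cᵢ+dᵢ (unexposed), nᵢ = n₁ᵢ+n₀ᵢ.
Stratum 1 (Low): n₁ = 205, n₀ = 229, n = 434; a·n₀/n = 123·229/434 = 64.9009; c·n₁/n = 124·205/434 = 58.5714
Stratum 2 (Middle): n₁ = 121, n₀ = 300, n = 421; a·n₀/n = 52·300/421 = 37.0546; c·n₁/n = 96·121/421 = 27.5914
Stratum 3 (High): n₁ = 94, n₀ = 361, n = 455; a·n₀/n = 46·361/455 = 36.4967; c·n₁/n = 37·94/455 = 7.6440
RR_MH = (64.9009 + 37.0546 + 36.4967) / (58.5714 + 27.5914 + 7.6440) = 138.4523 / 93.8068 = 1.47593

1.48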